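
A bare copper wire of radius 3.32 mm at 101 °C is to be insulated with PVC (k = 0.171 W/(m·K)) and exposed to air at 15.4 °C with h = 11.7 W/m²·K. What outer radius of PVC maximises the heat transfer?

r_cr = 1.46 cm

For a cylinder, r_cr = k_ins/h = 0.171/11.7 = 0.0146 m = 1.46 cm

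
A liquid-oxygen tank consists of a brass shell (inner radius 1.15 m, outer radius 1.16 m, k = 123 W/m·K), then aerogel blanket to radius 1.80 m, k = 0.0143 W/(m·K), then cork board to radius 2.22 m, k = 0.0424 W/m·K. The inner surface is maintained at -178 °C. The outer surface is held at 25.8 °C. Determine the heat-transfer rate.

Series thermal resistances, inner to outer:
  R_brass = (1/1.15 − 1/1.16)/(4πk) = 0.007496/(4π·123) = 4.850×10^-6 K/W
  R_aerogel blanket = (1/1.16 − 1/1.80)/(4πk) = 0.3065/(4π·0.0143) = 1.706 K/W
  R_cork board = (1/1.80 − 1/2.22)/(4πk) = 0.1051/(4π·0.0424) = 0.1973 K/W
ΣR = 4.850×10^-6 + 1.706 + 0.1973 = 1.903 K/W
Q = ΔT/ΣR = (-178 °C − 25.8 °C)/1.903 = -107 W
(Negative Q ⇒ heat flows inward; heat gain = 107 W.)

Q = 107 W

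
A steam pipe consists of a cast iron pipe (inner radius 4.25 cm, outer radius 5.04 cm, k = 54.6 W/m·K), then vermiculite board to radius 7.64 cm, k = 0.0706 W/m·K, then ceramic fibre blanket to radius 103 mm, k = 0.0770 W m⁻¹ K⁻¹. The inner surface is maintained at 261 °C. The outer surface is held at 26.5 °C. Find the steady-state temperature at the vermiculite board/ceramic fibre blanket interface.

Resistance network (inner→outer):
  R'_cast iron = ln(0.0504/0.0425)/(2πk) = 0.1705/(2π·54.6) = 4.970×10^-4 m·K/W
  R'_vermiculite board = ln(0.0764/0.0504)/(2πk) = 0.4160/(2π·0.0706) = 0.9378 m·K/W
  R'_ceramic fibre blanket = ln(0.103/0.0764)/(2πk) = 0.2987/(2π·0.0770) = 0.6175 m·K/W
ΣR = 4.970×10^-4 + 0.9378 + 0.6175 = 1.556 m·K/W
Q' = ΔT/ΣR = (261 °C − 26.5 °C)/1.556 = 150.7 W/m
From the inner boundary to the vermiculite board/ceramic fibre blanket interface, ΣR_partial = 0.9383 m·K/W.
T_interface = T_in − Q'·ΣR_partial = 261 °C − (150.7)(0.9383) = 120 °C

T = 120 °C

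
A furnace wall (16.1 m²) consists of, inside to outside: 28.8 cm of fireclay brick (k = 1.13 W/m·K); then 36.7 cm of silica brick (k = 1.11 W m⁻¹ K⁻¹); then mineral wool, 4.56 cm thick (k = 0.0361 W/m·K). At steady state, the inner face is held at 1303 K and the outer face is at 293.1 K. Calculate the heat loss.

Treat each layer as a resistance in series:
  R_fireclay brick = L/(kA) = 0.288/(1.13·16.1) = 0.01583 K/W
  R_silica brick = L/(kA) = 0.367/(1.11·16.1) = 0.02054 K/W
  R_mineral wool = L/(kA) = 0.0456/(0.0361·16.1) = 0.07846 K/W
ΣR = 0.01583 + 0.02054 + 0.07846 = 0.1148 K/W
Q = ΔT/ΣR = (1303 K − 293.1 K)/0.1148 = 8800 W

Q = 8800 W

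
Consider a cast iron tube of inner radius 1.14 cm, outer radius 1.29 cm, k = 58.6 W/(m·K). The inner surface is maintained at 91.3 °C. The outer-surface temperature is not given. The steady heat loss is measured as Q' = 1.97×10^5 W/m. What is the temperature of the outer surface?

Series resistances:
  R'_cast iron = ln(0.0129/0.0114)/(2πk) = 0.1236/(2π·58.6) = 3.357×10^-4 m·K/W
ΣR = 3.357×10^-4 m·K/W
ΔT = Q'·ΣR = 1.97×10^5 × 3.357×10^-4 = 66.13 K
Heat flows outward, so T_out = T_in − ΔT = 91.3 − 66.13 = 25.2 °C

T_out = 25.2 °C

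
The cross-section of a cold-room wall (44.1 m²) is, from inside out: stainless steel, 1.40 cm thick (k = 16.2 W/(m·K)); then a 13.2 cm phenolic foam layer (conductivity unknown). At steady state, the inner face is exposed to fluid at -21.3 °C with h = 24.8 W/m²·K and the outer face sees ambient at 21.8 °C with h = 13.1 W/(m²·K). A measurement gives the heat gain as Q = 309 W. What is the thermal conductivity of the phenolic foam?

ΣR = ΔT/Q = |-21.3 − 21.8|/309 = 0.1395 K/W
Known resistances:
  R_conv,in = 1/(hA) = 1/(24.8·44.1) = 9.143×10^-4 K/W
  R_stainless steel = L/(kA) = 0.0140/(16.2·44.1) = 1.960×10^-5 K/W
  R_conv,out = 1/(hA) = 1/(13.1·44.1) = 0.001731 K/W
R_phenolic foam = ΣR − ΣR_known = 0.1395 − 0.002665 = 0.1368 K/W
L/(kA) = 0.1368 ⇒ k = 0.132/(0.1368·44.1) = 0.0219 W/m·K

k = 0.0219 W/m·K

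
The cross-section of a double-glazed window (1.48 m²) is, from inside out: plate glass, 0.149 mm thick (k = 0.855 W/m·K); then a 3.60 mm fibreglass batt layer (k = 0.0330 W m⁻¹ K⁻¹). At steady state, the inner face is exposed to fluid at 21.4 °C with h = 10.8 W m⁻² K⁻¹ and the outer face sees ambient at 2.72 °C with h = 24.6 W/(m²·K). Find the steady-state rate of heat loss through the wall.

Q = 114 W

Treat each layer as a resistance in series:
  R_conv,in = 1/(hA) = 1/(10.8·1.48) = 0.06256 K/W
  R_plate glass = L/(kA) = 1.49×10^-4/(0.855·1.48) = 1.177×10^-4 K/W
  R_fibreglass batt = L/(kA) = 0.00360/(0.0330·1.48) = 0.07371 K/W
  R_conv,out = 1/(hA) = 1/(24.6·1.48) = 0.02747 K/W
ΣR = 0.06256 + 1.177×10^-4 + 0.07371 + 0.02747 = 0.1639 K/W
Q = ΔT/ΣR = (21.4 °C − 2.72 °C)/0.1639 = 114 W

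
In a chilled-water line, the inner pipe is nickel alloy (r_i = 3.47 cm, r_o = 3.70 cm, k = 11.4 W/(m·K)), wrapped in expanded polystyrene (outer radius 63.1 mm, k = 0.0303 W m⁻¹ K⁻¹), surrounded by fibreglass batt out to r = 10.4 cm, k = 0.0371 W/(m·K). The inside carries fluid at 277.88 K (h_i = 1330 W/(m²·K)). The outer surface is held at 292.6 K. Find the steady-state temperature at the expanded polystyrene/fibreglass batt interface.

T = 286.2 K

Treat each layer as a resistance in series:
  R'_conv,in = 1/(2πr h) = 1/(2π·0.0347·1330) = 0.003449 m·K/W
  R'_nickel alloy = ln(0.0370/0.0347)/(2πk) = 0.06418/(2π·11.4) = 8.960×10^-4 m·K/W
  R'_expanded polystyrene = ln(0.0631/0.0370)/(2πk) = 0.5338/(2π·0.0303) = 2.804 m·K/W
  R'_fibreglass batt = ln(0.104/0.0631)/(2πk) = 0.4997/(2π·0.0371) = 2.144 m·K/W
ΣR = 0.003449 + 8.960×10^-4 + 2.804 + 2.144 = 4.952 m·K/W
Q' = ΔT/ΣR = (277.88 K − 292.6 K)/4.952 = -2.973 W/m
From the inner boundary to the expanded polystyrene/fibreglass batt interface, ΣR_partial = 2.808 m·K/W.
T_interface = T_in − Q'·ΣR_partial = 277.88 K − (-2.973)(2.808) = 286.2 K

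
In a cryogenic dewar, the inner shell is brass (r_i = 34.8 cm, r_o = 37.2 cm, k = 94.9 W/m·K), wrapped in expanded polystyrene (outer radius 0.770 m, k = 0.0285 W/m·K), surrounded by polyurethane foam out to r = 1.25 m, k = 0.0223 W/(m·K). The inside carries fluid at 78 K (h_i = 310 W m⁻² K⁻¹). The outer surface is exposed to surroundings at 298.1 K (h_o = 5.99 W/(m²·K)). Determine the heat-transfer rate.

Resistance network (inner→outer):
  R_conv,in = 1/(4πr²h) = 1/(4π·0.348²·310) = 0.002120 K/W
  R_brass = (1/0.348 − 1/0.372)/(4πk) = 0.1854/(4π·94.9) = 1.555×10^-4 K/W
  R_expanded polystyrene = (1/0.372 − 1/0.770)/(4πk) = 1.389/(4π·0.0285) = 3.880 K/W
  R_polyurethane foam = (1/0.770 − 1/1.25)/(4πk) = 0.4987/(4π·0.0223) = 1.780 K/W
  R_conv,out = 1/(4πr²h) = 1/(4π·1.25²·5.99) = 0.008502 K/W
ΣR = 0.002120 + 1.555×10^-4 + 3.880 + 1.780 + 0.008502 = 5.671 K/W
Q = ΔT/ΣR = (78 K − 298.1 K)/5.671 = -38.8 W
(Negative Q ⇒ heat flows inward; heat gain = 38.8 W.)

Q = 38.8 W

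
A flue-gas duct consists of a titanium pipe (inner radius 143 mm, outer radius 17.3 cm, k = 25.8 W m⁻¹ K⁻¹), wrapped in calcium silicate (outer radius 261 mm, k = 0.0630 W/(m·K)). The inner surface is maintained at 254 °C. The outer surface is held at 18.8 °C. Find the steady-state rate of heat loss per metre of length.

Q' = 226 W/m

Resistance network (inner→outer):
  R'_titanium = ln(0.173/0.143)/(2πk) = 0.1904/(2π·25.8) = 0.001175 m·K/W
  R'_calcium silicate = ln(0.261/0.173)/(2πk) = 0.4112/(2π·0.0630) = 1.039 m·K/W
ΣR = 0.001175 + 1.039 = 1.040 m·K/W
Q' = ΔT/ΣR = (254 °C − 18.8 °C)/1.040 = 226 W/m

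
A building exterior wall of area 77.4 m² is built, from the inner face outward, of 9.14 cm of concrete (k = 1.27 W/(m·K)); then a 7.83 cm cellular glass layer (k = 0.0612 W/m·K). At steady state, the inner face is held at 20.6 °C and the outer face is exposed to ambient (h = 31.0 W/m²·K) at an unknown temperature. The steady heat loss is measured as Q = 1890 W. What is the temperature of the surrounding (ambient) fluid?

T_out = -13.2 °C

Series resistances:
  R_concrete = L/(kA) = 0.0914/(1.27·77.4) = 9.298×10^-4 K/W
  R_cellular glass = L/(kA) = 0.0783/(0.0612·77.4) = 0.01653 K/W
  R_conv,out = 1/(hA) = 1/(31.0·77.4) = 4.168×10^-4 K/W
ΣR = 0.01788 K/W
ΔT = Q·ΣR = 1890 × 0.01788 = 33.79 K
Heat flows outward, so T_out = T_in − ΔT = 20.6 − 33.79 = -13.2 °C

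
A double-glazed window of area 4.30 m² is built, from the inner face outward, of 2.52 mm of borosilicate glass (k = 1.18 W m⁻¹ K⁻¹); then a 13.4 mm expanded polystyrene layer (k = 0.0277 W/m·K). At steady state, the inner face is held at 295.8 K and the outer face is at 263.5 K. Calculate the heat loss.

Q = 286 W

Resistance network (inner→outer):
  R_borosilicate glass = L/(kA) = 0.00252/(1.18·4.30) = 4.966×10^-4 K/W
  R_expanded polystyrene = L/(kA) = 0.0134/(0.0277·4.30) = 0.1125 K/W
ΣR = 4.966×10^-4 + 0.1125 = 0.1130 K/W
Q = ΔT/ΣR = (295.8 K − 263.5 K)/0.1130 = 286 W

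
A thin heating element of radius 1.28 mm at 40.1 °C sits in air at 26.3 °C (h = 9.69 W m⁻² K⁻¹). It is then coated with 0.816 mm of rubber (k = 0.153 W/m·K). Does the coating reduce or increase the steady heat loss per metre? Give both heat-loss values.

increases: 1.08 → 1.65 W/m

Critical radius for a cylinder: r_cr = k/h = 0.0158 m = 1.58 cm.
Outer radius after coating: r₂ = 0.00128 + 8.16×10^-4 = 0.002096 m.
Since r₁ < r_cr and r₂ ≤ r_cr, the coating moves toward the maximum at r_cr — heat loss rises.
Bare: R = 1/(2πr₁h) = 12.83 m·K/W; Q = 13.8/12.83 = 1.08 W/m.
Coated: R = R_cond + R_conv = 8.349 m·K/W; Q = 13.8/8.349 = 1.65 W/m.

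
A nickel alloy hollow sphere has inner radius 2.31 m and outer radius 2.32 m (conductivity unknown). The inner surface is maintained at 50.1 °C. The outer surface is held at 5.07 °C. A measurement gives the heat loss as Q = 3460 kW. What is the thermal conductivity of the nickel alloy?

k = 11.4 W/m·K

ΣR = ΔT/Q = |50.1 − 5.07|/3.46×10^6 = 1.301×10^-5 K/W
(1/r₁−1/r₂)/(4πk) = 1.301×10^-5 ⇒ k = 0.001866/(4π·1.301×10^-5) = 11.4 W/m·K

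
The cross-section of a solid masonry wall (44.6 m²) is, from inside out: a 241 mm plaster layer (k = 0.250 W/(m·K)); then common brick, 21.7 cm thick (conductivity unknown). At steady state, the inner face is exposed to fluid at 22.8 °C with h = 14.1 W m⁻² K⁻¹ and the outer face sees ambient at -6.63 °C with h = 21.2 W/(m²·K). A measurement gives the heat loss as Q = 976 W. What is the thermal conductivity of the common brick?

ΣR = ΔT/Q = |22.8 − -6.63|/976 = 0.03015 K/W
Known resistances:
  R_conv,in = 1/(hA) = 1/(14.1·44.6) = 0.001590 K/W
  R_plaster = L/(kA) = 0.241/(0.250·44.6) = 0.02161 K/W
  R_conv,out = 1/(hA) = 1/(21.2·44.6) = 0.001058 K/W
R_common brick = ΣR − ΣR_known = 0.03015 − 0.02426 = 0.005890 K/W
L/(kA) = 0.005890 ⇒ k = 0.217/(0.005890·44.6) = 0.826 W/m·K

k = 0.826 W/m·K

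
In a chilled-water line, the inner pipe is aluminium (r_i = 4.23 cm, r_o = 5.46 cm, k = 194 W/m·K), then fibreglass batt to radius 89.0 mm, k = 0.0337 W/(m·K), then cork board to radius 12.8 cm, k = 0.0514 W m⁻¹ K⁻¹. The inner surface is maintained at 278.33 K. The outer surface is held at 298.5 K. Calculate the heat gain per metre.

Q' = 5.88 W/m

Treat each layer as a resistance in series:
  R'_aluminium = ln(0.0546/0.0423)/(2πk) = 0.2552/(2π·194) = 2.094×10^-4 m·K/W
  R'_fibreglass batt = ln(0.0890/0.0546)/(2πk) = 0.4886/(2π·0.0337) = 2.308 m·K/W
  R'_cork board = ln(0.128/0.0890)/(2πk) = 0.3634/(2π·0.0514) = 1.125 m·K/W
ΣR = 2.094×10^-4 + 2.308 + 1.125 = 3.433 m·K/W
Q' = ΔT/ΣR = (278.33 K − 298.5 K)/3.433 = -5.88 W/m
(Negative Q' ⇒ heat flows inward; heat gain = 5.88 W/m.)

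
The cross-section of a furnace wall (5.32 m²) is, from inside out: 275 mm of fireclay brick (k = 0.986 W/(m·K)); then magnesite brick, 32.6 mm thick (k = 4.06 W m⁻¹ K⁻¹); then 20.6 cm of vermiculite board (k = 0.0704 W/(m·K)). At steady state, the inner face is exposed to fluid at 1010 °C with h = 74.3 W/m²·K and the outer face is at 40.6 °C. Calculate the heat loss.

Q = 1600 W

Series thermal resistances, inner to outer:
  R_conv,in = 1/(hA) = 1/(74.3·5.32) = 0.002530 K/W
  R_fireclay brick = L/(kA) = 0.275/(0.986·5.32) = 0.05243 K/W
  R_magnesite brick = L/(kA) = 0.0326/(4.06·5.32) = 0.001509 K/W
  R_vermiculite board = L/(kA) = 0.206/(0.0704·5.32) = 0.5500 K/W
ΣR = 0.002530 + 0.05243 + 0.001509 + 0.5500 = 0.6065 K/W
Q = ΔT/ΣR = (1010 °C − 40.6 °C)/0.6065 = 1600 W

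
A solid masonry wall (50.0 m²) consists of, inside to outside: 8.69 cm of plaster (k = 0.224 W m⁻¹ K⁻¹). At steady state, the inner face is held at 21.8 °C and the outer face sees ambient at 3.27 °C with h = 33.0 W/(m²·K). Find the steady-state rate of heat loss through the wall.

Q = 2.22 kW

Series thermal resistances, inner to outer:
  R_plaster = L/(kA) = 0.0869/(0.224·50.0) = 0.007759 K/W
  R_conv,out = 1/(hA) = 1/(33.0·50.0) = 6.061×10^-4 K/W
ΣR = 0.007759 + 6.061×10^-4 = 0.008365 K/W
Q = ΔT/ΣR = (21.8 °C − 3.27 °C)/0.008365 = 2220 W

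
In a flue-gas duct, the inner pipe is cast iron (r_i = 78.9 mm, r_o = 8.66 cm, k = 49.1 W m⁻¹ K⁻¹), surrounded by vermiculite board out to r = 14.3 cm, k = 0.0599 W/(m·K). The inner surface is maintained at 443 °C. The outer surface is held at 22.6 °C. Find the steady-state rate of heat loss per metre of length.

Q' = 315 W/m

Series thermal resistances, inner to outer:
  R'_cast iron = ln(0.0866/0.0789)/(2πk) = 0.09312/(2π·49.1) = 3.018×10^-4 m·K/W
  R'_vermiculite board = ln(0.143/0.0866)/(2πk) = 0.5015/(2π·0.0599) = 1.333 m·K/W
ΣR = 3.018×10^-4 + 1.333 = 1.333 m·K/W
Q' = ΔT/ΣR = (443 °C − 22.6 °C)/1.333 = 315 W/m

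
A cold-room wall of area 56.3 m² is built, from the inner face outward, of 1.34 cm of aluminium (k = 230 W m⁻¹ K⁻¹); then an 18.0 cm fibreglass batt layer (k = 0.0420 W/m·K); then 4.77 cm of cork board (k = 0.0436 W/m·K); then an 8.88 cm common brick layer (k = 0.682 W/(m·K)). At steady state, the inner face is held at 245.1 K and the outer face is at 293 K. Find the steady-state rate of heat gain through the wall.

Q = 489 W

Resistance network (inner→outer):
  R_aluminium = L/(kA) = 0.0134/(230·56.3) = 1.035×10^-6 K/W
  R_fibreglass batt = L/(kA) = 0.180/(0.0420·56.3) = 0.07612 K/W
  R_cork board = L/(kA) = 0.0477/(0.0436·56.3) = 0.01943 K/W
  R_common brick = L/(kA) = 0.0888/(0.682·56.3) = 0.002313 K/W
ΣR = 1.035×10^-6 + 0.07612 + 0.01943 + 0.002313 = 0.09786 K/W
Q = ΔT/ΣR = (245.1 K − 293 K)/0.09786 = -489 W
(Negative Q ⇒ heat flows inward; heat gain = 489 W.)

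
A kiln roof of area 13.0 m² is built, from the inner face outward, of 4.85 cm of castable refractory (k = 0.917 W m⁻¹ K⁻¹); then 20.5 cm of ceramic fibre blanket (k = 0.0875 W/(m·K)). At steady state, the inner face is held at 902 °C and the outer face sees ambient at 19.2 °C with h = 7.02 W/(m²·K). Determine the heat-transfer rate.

Q = 4520 W

Resistance network (inner→outer):
  R_castable refractory = L/(kA) = 0.0485/(0.917·13.0) = 0.004068 K/W
  R_ceramic fibre blanket = L/(kA) = 0.205/(0.0875·13.0) = 0.1802 K/W
  R_conv,out = 1/(hA) = 1/(7.02·13.0) = 0.01096 K/W
ΣR = 0.004068 + 0.1802 + 0.01096 = 0.1952 K/W
Q = ΔT/ΣR = (902 °C − 19.2 °C)/0.1952 = 4520 W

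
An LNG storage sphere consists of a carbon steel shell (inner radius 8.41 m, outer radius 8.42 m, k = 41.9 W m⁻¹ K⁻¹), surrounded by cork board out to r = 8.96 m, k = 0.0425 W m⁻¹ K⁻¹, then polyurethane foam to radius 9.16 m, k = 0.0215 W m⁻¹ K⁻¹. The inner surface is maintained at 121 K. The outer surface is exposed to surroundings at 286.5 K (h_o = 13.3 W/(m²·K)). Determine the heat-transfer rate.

Q = 7.36 kW

Series thermal resistances, inner to outer:
  R_carbon steel = (1/8.41 − 1/8.42)/(4πk) = 1.412×10^-4/(4π·41.9) = 2.682×10^-7 K/W
  R_cork board = (1/8.42 − 1/8.96)/(4πk) = 0.007158/(4π·0.0425) = 0.01340 K/W
  R_polyurethane foam = (1/8.96 − 1/9.16)/(4πk) = 0.002437/(4π·0.0215) = 0.009019 K/W
  R_conv,out = 1/(4πr²h) = 1/(4π·9.16²·13.3) = 7.131×10^-5 K/W
ΣR = 2.682×10^-7 + 0.01340 + 0.009019 + 7.131×10^-5 = 0.02249 K/W
Q = ΔT/ΣR = (121 K − 286.5 K)/0.02249 = -7360 W
(Negative Q ⇒ heat flows inward; heat gain = 7360 W.)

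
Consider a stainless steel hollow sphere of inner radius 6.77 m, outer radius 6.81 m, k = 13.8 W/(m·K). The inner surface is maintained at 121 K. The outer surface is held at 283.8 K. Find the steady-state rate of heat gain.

Q = 32500 kW

Q = 4πk·ΔT/(1/r₁ − 1/r₂) = 4π × 13.8 × 162.8 / (1/6.77 − 1/6.81) = 3.25×10^7 W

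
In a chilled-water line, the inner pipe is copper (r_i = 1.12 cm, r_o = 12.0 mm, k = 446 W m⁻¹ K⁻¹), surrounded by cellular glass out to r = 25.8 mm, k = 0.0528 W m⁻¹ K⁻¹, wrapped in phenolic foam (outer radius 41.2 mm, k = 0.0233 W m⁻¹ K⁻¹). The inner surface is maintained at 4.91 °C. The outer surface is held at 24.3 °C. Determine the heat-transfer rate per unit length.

Resistance network (inner→outer):
  R'_copper = ln(0.0120/0.0112)/(2πk) = 0.06899/(2π·446) = 2.462×10^-5 m·K/W
  R'_cellular glass = ln(0.0258/0.0120)/(2πk) = 0.7655/(2π·0.0528) = 2.307 m·K/W
  R'_phenolic foam = ln(0.0412/0.0258)/(2πk) = 0.4681/(2π·0.0233) = 3.197 m·K/W
ΣR = 2.462×10^-5 + 2.307 + 3.197 = 5.504 m·K/W
Q' = ΔT/ΣR = (4.91 °C − 24.3 °C)/5.504 = -3.52 W/m
(Negative Q' ⇒ heat flows inward; heat gain = 3.52 W/m.)

Q' = 3.52 W/m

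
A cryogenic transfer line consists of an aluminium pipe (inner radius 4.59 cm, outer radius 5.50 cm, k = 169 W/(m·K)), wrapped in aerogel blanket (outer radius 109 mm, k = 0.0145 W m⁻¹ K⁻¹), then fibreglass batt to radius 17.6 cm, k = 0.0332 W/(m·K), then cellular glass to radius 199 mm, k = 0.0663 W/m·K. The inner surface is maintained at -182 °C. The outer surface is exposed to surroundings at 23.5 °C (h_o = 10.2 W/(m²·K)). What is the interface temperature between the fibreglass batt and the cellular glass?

T = 16.0 °C

Resistance network (inner→outer):
  R'_aluminium = ln(0.0550/0.0459)/(2πk) = 0.1809/(2π·169) = 1.703×10^-4 m·K/W
  R'_aerogel blanket = ln(0.109/0.0550)/(2πk) = 0.6840/(2π·0.0145) = 7.508 m·K/W
  R'_fibreglass batt = ln(0.176/0.109)/(2πk) = 0.4791/(2π·0.0332) = 2.297 m·K/W
  R'_cellular glass = ln(0.199/0.176)/(2πk) = 0.1228/(2π·0.0663) = 0.2948 m·K/W
  R'_conv,out = 1/(2πr h) = 1/(2π·0.199·10.2) = 0.07841 m·K/W
ΣR = 1.703×10^-4 + 7.508 + 2.297 + 0.2948 + 0.07841 = 10.18 m·K/W
Q' = ΔT/ΣR = (-182 °C − 23.5 °C)/10.18 = -20.19 W/m
From the inner boundary to the fibreglass batt/cellular glass interface, ΣR_partial = 9.805 m·K/W.
T_interface = T_in − Q'·ΣR_partial = -182 °C − (-20.19)(9.805) = 16.0 °C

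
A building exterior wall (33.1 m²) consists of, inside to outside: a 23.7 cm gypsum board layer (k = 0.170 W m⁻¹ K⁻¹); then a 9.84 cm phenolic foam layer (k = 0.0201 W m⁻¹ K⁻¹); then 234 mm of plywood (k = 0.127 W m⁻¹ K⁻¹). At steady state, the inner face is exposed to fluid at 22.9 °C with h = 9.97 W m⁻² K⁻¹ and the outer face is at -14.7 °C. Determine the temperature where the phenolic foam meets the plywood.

Resistance network (inner→outer):
  R_conv,in = 1/(hA) = 1/(9.97·33.1) = 0.003030 K/W
  R_gypsum board = L/(kA) = 0.237/(0.170·33.1) = 0.04212 K/W
  R_phenolic foam = L/(kA) = 0.0984/(0.0201·33.1) = 0.1479 K/W
  R_plywood = L/(kA) = 0.234/(0.127·33.1) = 0.05567 K/W
ΣR = 0.003030 + 0.04212 + 0.1479 + 0.05567 = 0.2487 K/W
Q = ΔT/ΣR = (22.9 °C − -14.7 °C)/0.2487 = 151.2 W
From the inner boundary to the phenolic foam/plywood interface, ΣR_partial = 0.1930 K/W.
T_interface = T_in − Q·ΣR_partial = 22.9 °C − (151.2)(0.1930) = -6.28 °C

T = -6.28 °C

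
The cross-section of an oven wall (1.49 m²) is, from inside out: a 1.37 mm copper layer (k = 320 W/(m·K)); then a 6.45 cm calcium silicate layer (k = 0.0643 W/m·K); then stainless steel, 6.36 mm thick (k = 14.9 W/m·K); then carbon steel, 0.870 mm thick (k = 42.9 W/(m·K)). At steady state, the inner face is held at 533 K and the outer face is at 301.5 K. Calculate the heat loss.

Q = 344 W

Series thermal resistances, inner to outer:
  R_copper = L/(kA) = 0.00137/(320·1.49) = 2.873×10^-6 K/W
  R_calcium silicate = L/(kA) = 0.0645/(0.0643·1.49) = 0.6732 K/W
  R_stainless steel = L/(kA) = 0.00636/(14.9·1.49) = 2.865×10^-4 K/W
  R_carbon steel = L/(kA) = 8.70×10^-4/(42.9·1.49) = 1.361×10^-5 K/W
ΣR = 2.873×10^-6 + 0.6732 + 2.865×10^-4 + 1.361×10^-5 = 0.6735 K/W
Q = ΔT/ΣR = (533 K − 301.5 K)/0.6735 = 344 W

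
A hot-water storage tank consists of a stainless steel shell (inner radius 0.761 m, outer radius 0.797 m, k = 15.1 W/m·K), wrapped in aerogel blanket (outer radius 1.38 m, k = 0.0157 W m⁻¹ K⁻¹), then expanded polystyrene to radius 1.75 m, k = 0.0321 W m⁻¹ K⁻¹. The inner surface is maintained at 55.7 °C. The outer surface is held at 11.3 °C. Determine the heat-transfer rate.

Q = 14.5 W

Resistance network (inner→outer):
  R_stainless steel = (1/0.761 − 1/0.797)/(4πk) = 0.05936/(4π·15.1) = 3.128×10^-4 K/W
  R_aerogel blanket = (1/0.797 − 1/1.38)/(4πk) = 0.5301/(4π·0.0157) = 2.687 K/W
  R_expanded polystyrene = (1/1.38 − 1/1.75)/(4πk) = 0.1532/(4π·0.0321) = 0.3798 K/W
ΣR = 3.128×10^-4 + 2.687 + 0.3798 = 3.067 K/W
Q = ΔT/ΣR = (55.7 °C − 11.3 °C)/3.067 = 14.5 W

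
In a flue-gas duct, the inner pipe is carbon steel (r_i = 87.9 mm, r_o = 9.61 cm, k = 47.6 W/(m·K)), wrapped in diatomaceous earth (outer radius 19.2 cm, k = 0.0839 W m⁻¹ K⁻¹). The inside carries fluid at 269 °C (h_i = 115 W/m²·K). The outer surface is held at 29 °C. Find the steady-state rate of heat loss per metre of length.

Resistance network (inner→outer):
  R'_conv,in = 1/(2πr h) = 1/(2π·0.0879·115) = 0.01574 m·K/W
  R'_carbon steel = ln(0.0961/0.0879)/(2πk) = 0.08919/(2π·47.6) = 2.982×10^-4 m·K/W
  R'_diatomaceous earth = ln(0.192/0.0961)/(2πk) = 0.6921/(2π·0.0839) = 1.313 m·K/W
ΣR = 0.01574 + 2.982×10^-4 + 1.313 = 1.329 m·K/W
Q' = ΔT/ΣR = (269 °C − 29 °C)/1.329 = 181 W/m

Q' = 181 W/m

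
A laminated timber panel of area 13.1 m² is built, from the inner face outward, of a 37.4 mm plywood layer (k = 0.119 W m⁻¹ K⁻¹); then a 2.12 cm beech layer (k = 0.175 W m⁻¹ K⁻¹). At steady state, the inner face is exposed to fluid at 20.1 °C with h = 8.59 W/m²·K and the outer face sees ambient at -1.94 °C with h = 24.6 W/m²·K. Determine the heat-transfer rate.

Resistance network (inner→outer):
  R_conv,in = 1/(hA) = 1/(8.59·13.1) = 0.008887 K/W
  R_plywood = L/(kA) = 0.0374/(0.119·13.1) = 0.02399 K/W
  R_beech = L/(kA) = 0.0212/(0.175·13.1) = 0.009248 K/W
  R_conv,out = 1/(hA) = 1/(24.6·13.1) = 0.003103 K/W
ΣR = 0.008887 + 0.02399 + 0.009248 + 0.003103 = 0.04523 K/W
Q = ΔT/ΣR = (20.1 °C − -1.94 °C)/0.04523 = 487 W

Q = 487 W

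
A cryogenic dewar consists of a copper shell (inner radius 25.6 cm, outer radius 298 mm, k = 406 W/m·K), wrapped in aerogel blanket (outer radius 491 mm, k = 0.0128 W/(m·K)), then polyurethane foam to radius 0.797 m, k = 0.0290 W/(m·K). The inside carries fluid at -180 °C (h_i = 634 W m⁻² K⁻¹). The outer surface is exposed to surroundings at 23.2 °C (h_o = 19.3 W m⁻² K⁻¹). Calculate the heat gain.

Resistance network (inner→outer):
  R_conv,in = 1/(4πr²h) = 1/(4π·0.256²·634) = 0.001915 K/W
  R_copper = (1/0.256 − 1/0.298)/(4πk) = 0.5505/(4π·406) = 1.079×10^-4 K/W
  R_aerogel blanket = (1/0.298 − 1/0.491)/(4πk) = 1.319/(4π·0.0128) = 8.200 K/W
  R_polyurethane foam = (1/0.491 − 1/0.797)/(4πk) = 0.7820/(4π·0.0290) = 2.146 K/W
  R_conv,out = 1/(4πr²h) = 1/(4π·0.797²·19.3) = 0.006491 K/W
ΣR = 0.001915 + 1.079×10^-4 + 8.200 + 2.146 + 0.006491 = 10.35 K/W
Q = ΔT/ΣR = (-180 °C − 23.2 °C)/10.35 = -19.6 W
(Negative Q ⇒ heat flows inward; heat gain = 19.6 W.)

Q = 19.6 W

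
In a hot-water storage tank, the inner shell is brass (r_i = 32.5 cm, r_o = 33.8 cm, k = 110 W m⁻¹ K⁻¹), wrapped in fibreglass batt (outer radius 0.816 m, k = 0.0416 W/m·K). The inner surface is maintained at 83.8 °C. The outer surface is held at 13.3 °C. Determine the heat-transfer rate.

Resistance network (inner→outer):
  R_brass = (1/0.325 − 1/0.338)/(4πk) = 0.1183/(4π·110) = 8.561×10^-5 K/W
  R_fibreglass batt = (1/0.338 − 1/0.816)/(4πk) = 1.733/(4π·0.0416) = 3.315 K/W
ΣR = 8.561×10^-5 + 3.315 = 3.315 K/W
Q = ΔT/ΣR = (83.8 °C − 13.3 °C)/3.315 = 21.3 W

Q = 21.3 W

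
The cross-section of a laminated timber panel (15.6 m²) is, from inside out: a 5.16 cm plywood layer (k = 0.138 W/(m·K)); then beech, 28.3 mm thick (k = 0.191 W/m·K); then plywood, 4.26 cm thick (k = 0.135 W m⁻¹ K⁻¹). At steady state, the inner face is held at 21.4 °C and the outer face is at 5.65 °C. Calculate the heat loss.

Q = 293 W

Treat each layer as a resistance in series:
  R_plywood = L/(kA) = 0.0516/(0.138·15.6) = 0.02397 K/W
  R_beech = L/(kA) = 0.0283/(0.191·15.6) = 0.009498 K/W
  R_plywood = L/(kA) = 0.0426/(0.135·15.6) = 0.02023 K/W
ΣR = 0.02397 + 0.009498 + 0.02023 = 0.05370 K/W
Q = ΔT/ΣR = (21.4 °C − 5.65 °C)/0.05370 = 293 W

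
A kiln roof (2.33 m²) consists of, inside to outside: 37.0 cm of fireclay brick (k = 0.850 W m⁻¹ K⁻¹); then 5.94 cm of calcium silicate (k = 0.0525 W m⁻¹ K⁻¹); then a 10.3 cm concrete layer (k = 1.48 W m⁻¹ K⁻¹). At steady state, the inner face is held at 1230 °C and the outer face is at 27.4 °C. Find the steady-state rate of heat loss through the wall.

Series thermal resistances, inner to outer:
  R_fireclay brick = L/(kA) = 0.370/(0.850·2.33) = 0.1868 K/W
  R_calcium silicate = L/(kA) = 0.0594/(0.0525·2.33) = 0.4856 K/W
  R_concrete = L/(kA) = 0.103/(1.48·2.33) = 0.02987 K/W
ΣR = 0.1868 + 0.4856 + 0.02987 = 0.7023 K/W
Q = ΔT/ΣR = (1230 °C − 27.4 °C)/0.7023 = 1710 W

Q = 1710 W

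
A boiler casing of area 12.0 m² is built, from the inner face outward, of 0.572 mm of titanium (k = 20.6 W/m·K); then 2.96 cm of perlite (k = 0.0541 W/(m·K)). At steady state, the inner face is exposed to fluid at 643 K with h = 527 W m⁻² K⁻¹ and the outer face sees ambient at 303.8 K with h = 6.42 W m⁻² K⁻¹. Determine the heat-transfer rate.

Q = 5.78 kW

Series thermal resistances, inner to outer:
  R_conv,in = 1/(hA) = 1/(527·12.0) = 1.581×10^-4 K/W
  R_titanium = L/(kA) = 5.72×10^-4/(20.6·12.0) = 2.314×10^-6 K/W
  R_perlite = L/(kA) = 0.0296/(0.0541·12.0) = 0.04559 K/W
  R_conv,out = 1/(hA) = 1/(6.42·12.0) = 0.01298 K/W
ΣR = 1.581×10^-4 + 2.314×10^-6 + 0.04559 + 0.01298 = 0.05873 K/W
Q = ΔT/ΣR = (643 K − 303.8 K)/0.05873 = 5780 W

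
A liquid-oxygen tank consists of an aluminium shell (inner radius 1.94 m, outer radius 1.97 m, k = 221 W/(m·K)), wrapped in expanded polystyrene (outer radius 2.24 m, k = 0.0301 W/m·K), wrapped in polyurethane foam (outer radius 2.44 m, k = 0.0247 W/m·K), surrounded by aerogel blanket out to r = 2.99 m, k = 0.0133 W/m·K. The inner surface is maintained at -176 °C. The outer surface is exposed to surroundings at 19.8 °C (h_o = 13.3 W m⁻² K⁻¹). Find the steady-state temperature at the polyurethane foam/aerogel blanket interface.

T = -101 °C

Resistance network (inner→outer):
  R_aluminium = (1/1.94 − 1/1.97)/(4πk) = 0.007850/(4π·221) = 2.827×10^-6 K/W
  R_expanded polystyrene = (1/1.97 − 1/2.24)/(4πk) = 0.06119/(4π·0.0301) = 0.1618 K/W
  R_polyurethane foam = (1/2.24 − 1/2.44)/(4πk) = 0.03659/(4π·0.0247) = 0.1179 K/W
  R_aerogel blanket = (1/2.44 − 1/2.99)/(4πk) = 0.07539/(4π·0.0133) = 0.4511 K/W
  R_conv,out = 1/(4πr²h) = 1/(4π·2.99²·13.3) = 6.693×10^-4 K/W
ΣR = 2.827×10^-6 + 0.1618 + 0.1179 + 0.4511 + 6.693×10^-4 = 0.7315 K/W
Q = ΔT/ΣR = (-176 °C − 19.8 °C)/0.7315 = -267.7 W
From the inner boundary to the polyurethane foam/aerogel blanket interface, ΣR_partial = 0.2797 K/W.
T_interface = T_in − Q·ΣR_partial = -176 °C − (-267.7)(0.2797) = -101 °C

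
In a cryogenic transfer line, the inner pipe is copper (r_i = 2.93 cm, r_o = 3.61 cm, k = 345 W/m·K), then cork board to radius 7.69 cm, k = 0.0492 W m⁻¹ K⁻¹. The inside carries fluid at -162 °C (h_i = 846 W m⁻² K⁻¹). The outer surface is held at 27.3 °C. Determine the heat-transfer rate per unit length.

Q' = 77.2 W/m

Treat each layer as a resistance in series:
  R'_conv,in = 1/(2πr h) = 1/(2π·0.0293·846) = 0.006421 m·K/W
  R'_copper = ln(0.0361/0.0293)/(2πk) = 0.2087/(2π·345) = 9.628×10^-5 m·K/W
  R'_cork board = ln(0.0769/0.0361)/(2πk) = 0.7562/(2π·0.0492) = 2.446 m·K/W
ΣR = 0.006421 + 9.628×10^-5 + 2.446 = 2.453 m·K/W
Q' = ΔT/ΣR = (-162 °C − 27.3 °C)/2.453 = -77.2 W/m
(Negative Q' ⇒ heat flows inward; heat gain = 77.2 W/m.)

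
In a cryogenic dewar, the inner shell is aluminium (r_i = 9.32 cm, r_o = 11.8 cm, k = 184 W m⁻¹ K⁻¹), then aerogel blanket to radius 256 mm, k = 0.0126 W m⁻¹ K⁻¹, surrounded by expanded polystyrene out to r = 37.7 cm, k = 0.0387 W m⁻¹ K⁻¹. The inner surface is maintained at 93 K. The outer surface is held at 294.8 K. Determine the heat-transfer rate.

Treat each layer as a resistance in series:
  R_aluminium = (1/0.0932 − 1/0.118)/(4πk) = 2.255/(4π·184) = 9.753×10^-4 K/W
  R_aerogel blanket = (1/0.118 − 1/0.256)/(4πk) = 4.568/(4π·0.0126) = 28.85 K/W
  R_expanded polystyrene = (1/0.256 − 1/0.377)/(4πk) = 1.254/(4π·0.0387) = 2.578 K/W
ΣR = 9.753×10^-4 + 28.85 + 2.578 = 31.43 K/W
Q = ΔT/ΣR = (93 K − 294.8 K)/31.43 = -6.42 W
(Negative Q ⇒ heat flows inward; heat gain = 6.42 W.)

Q = 6.42 W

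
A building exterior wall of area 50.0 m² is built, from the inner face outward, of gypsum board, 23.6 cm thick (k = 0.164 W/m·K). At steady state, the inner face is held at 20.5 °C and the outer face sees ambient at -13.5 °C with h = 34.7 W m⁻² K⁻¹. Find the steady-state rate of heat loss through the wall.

Treat each layer as a resistance in series:
  R_gypsum board = L/(kA) = 0.236/(0.164·50.0) = 0.02878 K/W
  R_conv,out = 1/(hA) = 1/(34.7·50.0) = 5.764×10^-4 K/W
ΣR = 0.02878 + 5.764×10^-4 = 0.02936 K/W
Q = ΔT/ΣR = (20.5 °C − -13.5 °C)/0.02936 = 1160 W

Q = 1160 W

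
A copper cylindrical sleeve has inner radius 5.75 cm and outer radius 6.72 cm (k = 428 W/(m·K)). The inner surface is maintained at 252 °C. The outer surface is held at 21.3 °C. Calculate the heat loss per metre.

Q' = 3980 kW/m

Q' = 2πk·ΔT/ln(r₂/r₁) = 2π × 428 × 230.7 / ln(0.0672/0.0575) = 3.98×10^6 W/m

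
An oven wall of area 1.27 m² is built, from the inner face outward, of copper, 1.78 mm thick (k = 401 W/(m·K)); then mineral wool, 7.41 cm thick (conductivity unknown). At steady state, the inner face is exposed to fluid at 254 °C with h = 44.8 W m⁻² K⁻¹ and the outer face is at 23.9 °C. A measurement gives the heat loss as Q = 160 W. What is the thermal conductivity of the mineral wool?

k = 0.0411 W/m·K

ΣR = ΔT/Q = |254 − 23.9|/160 = 1.438 K/W
Known resistances:
  R_conv,in = 1/(hA) = 1/(44.8·1.27) = 0.01758 K/W
  R_copper = L/(kA) = 0.00178/(401·1.27) = 3.495×10^-6 K/W
R_mineral wool = ΣR − ΣR_known = 1.438 − 0.01758 = 1.420 K/W
L/(kA) = 1.420 ⇒ k = 0.0741/(1.420·1.27) = 0.0411 W/m·K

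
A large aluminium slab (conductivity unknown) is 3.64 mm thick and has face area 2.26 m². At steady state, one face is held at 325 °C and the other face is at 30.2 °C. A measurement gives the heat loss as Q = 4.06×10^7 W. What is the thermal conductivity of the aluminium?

ΣR = ΔT/Q = |325 − 30.2|/4.06×10^7 = 7.261×10^-6 K/W
L/(kA) = 7.261×10^-6 ⇒ k = 0.00364/(7.261×10^-6·2.26) = 222 W/m·K

k = 222 W/m·K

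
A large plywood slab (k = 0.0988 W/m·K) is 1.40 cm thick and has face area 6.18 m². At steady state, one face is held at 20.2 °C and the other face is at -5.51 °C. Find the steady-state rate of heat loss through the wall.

Q = 1120 W

Q = kA·ΔT/L = 0.0988 × 6.18 × |20.2 °C − -5.51 °C| / 0.0140 = 1120 W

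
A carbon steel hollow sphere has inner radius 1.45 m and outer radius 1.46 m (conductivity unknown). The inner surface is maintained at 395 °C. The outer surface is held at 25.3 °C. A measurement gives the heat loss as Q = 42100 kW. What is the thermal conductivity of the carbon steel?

k = 42.8 W/m·K

ΣR = ΔT/Q = |395 − 25.3|/4.21×10^7 = 8.781×10^-6 K/W
(1/r₁−1/r₂)/(4πk) = 8.781×10^-6 ⇒ k = 0.004724/(4π·8.781×10^-6) = 42.8 W/m·K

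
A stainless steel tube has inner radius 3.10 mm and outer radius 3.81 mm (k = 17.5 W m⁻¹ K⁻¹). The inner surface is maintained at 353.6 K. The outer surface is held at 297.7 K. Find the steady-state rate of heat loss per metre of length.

Q' = 2πk·ΔT/ln(r₂/r₁) = 2π × 17.5 × 55.9 / ln(0.00381/0.00310) = 29800 W/m

Q' = 29.8 kW/m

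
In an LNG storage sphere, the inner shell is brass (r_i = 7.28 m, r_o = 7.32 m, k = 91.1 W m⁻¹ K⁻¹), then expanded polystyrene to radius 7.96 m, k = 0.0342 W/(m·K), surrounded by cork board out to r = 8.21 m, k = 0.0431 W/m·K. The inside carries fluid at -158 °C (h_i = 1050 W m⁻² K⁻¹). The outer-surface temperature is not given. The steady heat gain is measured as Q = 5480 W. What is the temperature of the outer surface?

T_out = 20.8 °C

Series resistances:
  R_conv,in = 1/(4πr²h) = 1/(4π·7.28²·1050) = 1.430×10^-6 K/W
  R_brass = (1/7.28 − 1/7.32)/(4πk) = 7.506×10^-4/(4π·91.1) = 6.557×10^-7 K/W
  R_expanded polystyrene = (1/7.32 − 1/7.96)/(4πk) = 0.01098/(4π·0.0342) = 0.02556 K/W
  R_cork board = (1/7.96 − 1/8.21)/(4πk) = 0.003825/(4π·0.0431) = 0.007063 K/W
ΣR = 0.03262 K/W
ΔT = Q·ΣR = 5480 × 0.03262 = 178.8 K
Heat flows inward, so T_out = T_in + ΔT = -158 + 178.8 = 20.8 °C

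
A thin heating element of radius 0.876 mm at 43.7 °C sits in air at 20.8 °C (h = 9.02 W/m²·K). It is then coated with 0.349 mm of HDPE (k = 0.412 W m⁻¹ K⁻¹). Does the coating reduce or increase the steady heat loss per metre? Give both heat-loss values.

increases: 1.14 → 1.58 W/m

Critical radius for a cylinder: r_cr = k/h = 0.0457 m = 4.57 cm.
Outer radius after coating: r₂ = 8.76×10^-4 + 3.49×10^-4 = 0.001225 m.
Since r₁ < r_cr and r₂ ≤ r_cr, the coating moves toward the maximum at r_cr — heat loss rises.
Bare: R = 1/(2πr₁h) = 20.14 m·K/W; Q = 22.9/20.14 = 1.14 W/m.
Coated: R = R_cond + R_conv = 14.53 m·K/W; Q = 22.9/14.53 = 1.58 W/m.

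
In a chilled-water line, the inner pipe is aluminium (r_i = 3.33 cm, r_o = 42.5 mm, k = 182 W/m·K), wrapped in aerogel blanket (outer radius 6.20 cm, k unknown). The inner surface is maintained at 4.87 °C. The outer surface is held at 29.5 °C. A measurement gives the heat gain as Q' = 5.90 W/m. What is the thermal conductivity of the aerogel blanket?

ΣR = ΔT/Q' = |4.87 − 29.5|/5.90 = 4.175 m·K/W
Known resistances:
  R'_aluminium = ln(0.0425/0.0333)/(2πk) = 0.2439/(2π·182) = 2.133×10^-4 m·K/W
R_aerogel blanket = ΣR − ΣR_known = 4.175 − 2.133×10^-4 = 4.175 m·K/W
ln(r₂/r₁)/(2πk) = 4.175 ⇒ k = 0.3776/(2π·4.175) = 0.0144 W/m·K

k = 0.0144 W/m·K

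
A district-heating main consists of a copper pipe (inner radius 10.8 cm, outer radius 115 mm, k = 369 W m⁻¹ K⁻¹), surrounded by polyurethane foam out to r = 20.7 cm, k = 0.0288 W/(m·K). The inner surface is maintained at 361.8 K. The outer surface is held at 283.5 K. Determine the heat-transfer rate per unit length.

Q' = 24.1 W/m

Series thermal resistances, inner to outer:
  R'_copper = ln(0.115/0.108)/(2πk) = 0.06280/(2π·369) = 2.709×10^-5 m·K/W
  R'_polyurethane foam = ln(0.207/0.115)/(2πk) = 0.5878/(2π·0.0288) = 3.248 m·K/W
ΣR = 2.709×10^-5 + 3.248 = 3.248 m·K/W
Q' = ΔT/ΣR = (361.8 K − 283.5 K)/3.248 = 24.1 W/m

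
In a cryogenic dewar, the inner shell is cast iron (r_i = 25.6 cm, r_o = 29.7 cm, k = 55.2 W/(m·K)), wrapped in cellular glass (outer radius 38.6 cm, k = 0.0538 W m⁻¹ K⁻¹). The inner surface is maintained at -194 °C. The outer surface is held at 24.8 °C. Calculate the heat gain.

Resistance network (inner→outer):
  R_cast iron = (1/0.256 − 1/0.297)/(4πk) = 0.5392/(4π·55.2) = 7.774×10^-4 K/W
  R_cellular glass = (1/0.297 − 1/0.386)/(4πk) = 0.7763/(4π·0.0538) = 1.148 K/W
ΣR = 7.774×10^-4 + 1.148 = 1.149 K/W
Q = ΔT/ΣR = (-194 °C − 24.8 °C)/1.149 = -190 W
(Negative Q ⇒ heat flows inward; heat gain = 190 W.)

Q = 190 W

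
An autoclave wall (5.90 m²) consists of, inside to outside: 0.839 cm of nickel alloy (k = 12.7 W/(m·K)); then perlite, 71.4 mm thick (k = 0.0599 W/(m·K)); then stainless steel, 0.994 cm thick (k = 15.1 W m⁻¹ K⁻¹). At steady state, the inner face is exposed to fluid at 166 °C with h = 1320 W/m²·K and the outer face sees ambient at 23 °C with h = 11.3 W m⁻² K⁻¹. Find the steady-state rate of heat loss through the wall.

Q = 658 W

Resistance network (inner→outer):
  R_conv,in = 1/(hA) = 1/(1320·5.90) = 1.284×10^-4 K/W
  R_nickel alloy = L/(kA) = 0.00839/(12.7·5.90) = 1.120×10^-4 K/W
  R_perlite = L/(kA) = 0.0714/(0.0599·5.90) = 0.2020 K/W
  R_stainless steel = L/(kA) = 0.00994/(15.1·5.90) = 1.116×10^-4 K/W
  R_conv,out = 1/(hA) = 1/(11.3·5.90) = 0.01500 K/W
ΣR = 1.284×10^-4 + 1.120×10^-4 + 0.2020 + 1.116×10^-4 + 0.01500 = 0.2174 K/W
Q = ΔT/ΣR = (166 °C − 23 °C)/0.2174 = 658 W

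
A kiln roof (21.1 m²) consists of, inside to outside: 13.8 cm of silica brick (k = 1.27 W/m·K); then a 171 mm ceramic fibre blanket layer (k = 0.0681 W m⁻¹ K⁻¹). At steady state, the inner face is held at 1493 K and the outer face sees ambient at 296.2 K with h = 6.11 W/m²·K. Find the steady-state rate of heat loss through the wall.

Treat each layer as a resistance in series:
  R_silica brick = L/(kA) = 0.138/(1.27·21.1) = 0.005150 K/W
  R_ceramic fibre blanket = L/(kA) = 0.171/(0.0681·21.1) = 0.1190 K/W
  R_conv,out = 1/(hA) = 1/(6.11·21.1) = 0.007757 K/W
ΣR = 0.005150 + 0.1190 + 0.007757 = 0.1319 K/W
Q = ΔT/ΣR = (1493 K − 296.2 K)/0.1319 = 9070 W

Q = 9.07 kW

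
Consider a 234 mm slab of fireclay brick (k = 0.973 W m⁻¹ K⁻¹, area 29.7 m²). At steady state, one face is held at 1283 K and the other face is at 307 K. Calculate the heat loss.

Q = kA·ΔT/L = 0.973 × 29.7 × |1283 K − 307 K| / 0.234 = 1.21×10^5 W

Q = 121 kW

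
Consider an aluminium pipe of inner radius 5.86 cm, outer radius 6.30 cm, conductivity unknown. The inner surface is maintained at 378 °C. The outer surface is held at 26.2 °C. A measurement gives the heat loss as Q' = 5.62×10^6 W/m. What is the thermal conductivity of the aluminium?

k = 184 W/m·K

ΣR = ΔT/Q' = |378 − 26.2|/5.62×10^6 = 6.260×10^-5 m·K/W
ln(r₂/r₁)/(2πk) = 6.260×10^-5 ⇒ k = 0.07240/(2π·6.260×10^-5) = 184 W/m·K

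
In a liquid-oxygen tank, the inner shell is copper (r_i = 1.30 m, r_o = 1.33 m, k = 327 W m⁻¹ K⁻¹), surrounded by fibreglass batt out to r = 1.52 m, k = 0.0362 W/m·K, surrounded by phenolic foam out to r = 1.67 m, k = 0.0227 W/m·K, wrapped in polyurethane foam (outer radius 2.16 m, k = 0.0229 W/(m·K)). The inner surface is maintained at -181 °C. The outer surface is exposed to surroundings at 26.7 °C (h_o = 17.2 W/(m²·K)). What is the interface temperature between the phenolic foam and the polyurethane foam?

T = -84.1 °C

Series thermal resistances, inner to outer:
  R_copper = (1/1.30 − 1/1.33)/(4πk) = 0.01735/(4π·327) = 4.222×10^-6 K/W
  R_fibreglass batt = (1/1.33 − 1/1.52)/(4πk) = 0.09398/(4π·0.0362) = 0.2066 K/W
  R_phenolic foam = (1/1.52 − 1/1.67)/(4πk) = 0.05909/(4π·0.0227) = 0.2072 K/W
  R_polyurethane foam = (1/1.67 − 1/2.16)/(4πk) = 0.1358/(4π·0.0229) = 0.4720 K/W
  R_conv,out = 1/(4πr²h) = 1/(4π·2.16²·17.2) = 9.916×10^-4 K/W
ΣR = 4.222×10^-6 + 0.2066 + 0.2072 + 0.4720 + 9.916×10^-4 = 0.8868 K/W
Q = ΔT/ΣR = (-181 °C − 26.7 °C)/0.8868 = -234.2 W
From the inner boundary to the phenolic foam/polyurethane foam interface, ΣR_partial = 0.4138 K/W.
T_interface = T_in − Q·ΣR_partial = -181 °C − (-234.2)(0.4138) = -84.1 °C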